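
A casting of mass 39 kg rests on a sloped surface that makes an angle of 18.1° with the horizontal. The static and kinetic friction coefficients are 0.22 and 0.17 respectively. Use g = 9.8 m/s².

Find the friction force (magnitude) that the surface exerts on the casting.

f ≈ 61.8 N (up the incline)

Normal force: N = m g cos θ = 39 × 9.8 × cos 18.1° = 363.3 N.
Along the slope the weight component is m g sin θ = 118.7 N; friction must supply exactly this, acting up-slope.
The static-friction ceiling is μ_s N = 0.22 × 363.3 = 79.92 N.
Since |118.7| > 79.92 N, static friction cannot hold it; the casting slides down the incline and kinetic friction applies: f = μ_k N = 0.17 × 363.3 = 61.8 N.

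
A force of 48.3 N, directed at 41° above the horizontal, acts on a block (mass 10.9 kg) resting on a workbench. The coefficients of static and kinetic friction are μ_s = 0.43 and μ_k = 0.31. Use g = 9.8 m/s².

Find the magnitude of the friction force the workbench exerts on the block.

Vertical equilibrium gives N = m g − P sin α = 75.13 N.
The horizontal driving force is P cos α = 36.45 N, so equilibrium needs friction f = 36.45 N.
The static-friction limit is μ_s N = 32.31 N.
36.45 > 32.31 N → the block slides; f = μ_k N = 0.31×75.13 = 23.3 N.

f ≈ 23.3 N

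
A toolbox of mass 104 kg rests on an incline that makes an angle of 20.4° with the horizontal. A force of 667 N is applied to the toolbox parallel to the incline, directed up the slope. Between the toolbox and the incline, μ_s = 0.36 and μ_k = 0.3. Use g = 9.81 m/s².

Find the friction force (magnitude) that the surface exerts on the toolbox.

f ≈ 311 N (down the incline)

Normal force: N = m g cos θ = 104 × 9.81 × cos 20.4° = 956.3 N.
Parallel to the incline, ΣF = 0 gives f = m g sin θ − P = 355.6 − 667 = -311.4 N (up-slope positive).
The static-friction ceiling is μ_s N = 0.36 × 956.3 = 344.3 N.
Since |-311.4| ≤ 344.3 N, the toolbox remains in static equilibrium and friction takes exactly the required value.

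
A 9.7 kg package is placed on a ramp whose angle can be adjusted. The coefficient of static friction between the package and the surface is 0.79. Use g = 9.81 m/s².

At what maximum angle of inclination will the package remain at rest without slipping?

θ_max ≈ 38.3°

At the slip threshold, m g sin θ = μ_s · m g cos θ, so tan θ = μ_s.
θ_max = arctan(0.79) = 38.3°.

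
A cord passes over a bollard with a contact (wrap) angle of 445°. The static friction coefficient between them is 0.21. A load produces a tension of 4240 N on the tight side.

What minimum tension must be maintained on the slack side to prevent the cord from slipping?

Capstan equation at impending slip: T_tight/T_slack = e^{μβ}.
β = 445° = 7.767 rad; e^{μβ} = e^{0.21×7.767} = 5.109.
T_slack = T_tight / e^{μβ} = 4240 / 5.109 = 830 N.

T_min ≈ 830 N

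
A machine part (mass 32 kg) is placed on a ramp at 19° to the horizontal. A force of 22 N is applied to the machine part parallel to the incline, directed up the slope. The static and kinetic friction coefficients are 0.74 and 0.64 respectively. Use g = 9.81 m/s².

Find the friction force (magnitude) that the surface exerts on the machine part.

f ≈ 80.2 N (up the incline)

Normal force: N = m g cos θ = 32 × 9.81 × cos 19° = 296.8 N.
The friction needed for equilibrium is m g sin θ − P = 102.2 − 22 = 80.2 N, measured positive up-slope.
Maximum static friction available: μ_s N = 0.74 × 296.8 = 219.6 N.
Since |80.2| ≤ 219.6 N, the machine part remains in static equilibrium and friction takes exactly the required value.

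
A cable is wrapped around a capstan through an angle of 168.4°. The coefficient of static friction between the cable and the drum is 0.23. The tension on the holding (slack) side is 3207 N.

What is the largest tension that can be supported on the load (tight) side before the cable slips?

T_max ≈ 6300 N

At impending slip the capstan equation gives T₂/T₁ = e^{μβ} with β in radians.
β = 168.4° × π/180 = 2.939 rad.
e^{μβ} = e^{0.23×2.939} = 1.966.
T₂ = T₁ · e^{μβ} = 3207 × 1.966 = 6300 N.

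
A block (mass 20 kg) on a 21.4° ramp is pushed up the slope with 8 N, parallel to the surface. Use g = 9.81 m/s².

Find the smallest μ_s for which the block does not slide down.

μ_s,min ≈ 0.348

N = m g cos θ = 182.7 N.
Friction must make up the shortfall along the incline: f = m g sin θ − P = 71.59 − 8 = 63.59 N.
At the threshold f = μ_s N, so μ_s,min = 63.59/182.7 = 0.348.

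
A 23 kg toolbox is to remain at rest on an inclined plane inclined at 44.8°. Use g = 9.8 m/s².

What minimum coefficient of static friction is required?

At the slip threshold m g sin θ = μ_s m g cos θ, so μ_s,min = tan θ.
μ_s,min = tan 44.8° = 0.993.

μ_s,min ≈ 0.993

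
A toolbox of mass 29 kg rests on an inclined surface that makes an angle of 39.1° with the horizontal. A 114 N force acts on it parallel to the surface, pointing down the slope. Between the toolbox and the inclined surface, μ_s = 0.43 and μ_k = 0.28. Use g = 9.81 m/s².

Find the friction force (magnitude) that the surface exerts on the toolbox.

f ≈ 61.8 N (up the incline)

The normal reaction is N = m g cos θ = 220.8 N.
Parallel to the incline, ΣF = 0 gives f = m g sin θ + P = 179.4 + 114 = 293.4 N (up-slope positive).
Maximum static friction available: μ_s N = 0.43 × 220.8 = 94.93 N.
Since |293.4| > 94.93 N, static friction cannot hold it; the toolbox slides down the incline and kinetic friction applies: f = μ_k N = 0.28 × 220.8 = 61.8 N.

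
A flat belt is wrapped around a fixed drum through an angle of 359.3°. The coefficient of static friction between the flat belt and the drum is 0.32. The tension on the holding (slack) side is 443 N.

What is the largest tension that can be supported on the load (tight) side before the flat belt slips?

T_max ≈ 3300 N

At impending slip the capstan equation gives T₂/T₁ = e^{μβ} with β in radians.
β = 359.3° × π/180 = 6.271 rad.
e^{μβ} = e^{0.32×6.271} = 7.439.
T₂ = T₁ · e^{μβ} = 443 × 7.439 = 3300 N.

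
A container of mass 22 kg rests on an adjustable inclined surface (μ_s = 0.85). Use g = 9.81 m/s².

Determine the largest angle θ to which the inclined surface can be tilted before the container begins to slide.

At the slip threshold, m g sin θ = μ_s · m g cos θ, so tan θ = μ_s.
θ_max = arctan(0.85) = 40.4°.

θ_max ≈ 40.4°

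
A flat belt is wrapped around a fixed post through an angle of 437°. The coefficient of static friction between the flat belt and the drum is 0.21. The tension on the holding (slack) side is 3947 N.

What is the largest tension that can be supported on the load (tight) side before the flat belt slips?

At impending slip the capstan equation gives T₂/T₁ = e^{μβ} with β in radians.
β = 437° × π/180 = 7.627 rad.
e^{μβ} = e^{0.21×7.627} = 4.961.
T₂ = T₁ · e^{μβ} = 3947 × 4.961 = 19600 N.

T_max ≈ 19600 N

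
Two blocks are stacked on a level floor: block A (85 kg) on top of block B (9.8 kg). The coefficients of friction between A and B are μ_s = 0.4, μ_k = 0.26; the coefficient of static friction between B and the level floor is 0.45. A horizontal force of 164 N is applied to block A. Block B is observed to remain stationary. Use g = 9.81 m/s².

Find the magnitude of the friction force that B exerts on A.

The normal force B exerts on A is simply A's weight, N₁ = 833.9 N.
Maximum static friction on A from B: μ_s N₁ = 0.4×833.9 = 333.5 N.
Since P = 164 N ≤ 333.5 N, A does not slip on B; friction on A equals P = 164 N.
B experiences an equal 164 N forward from A (third law). B is in equilibrium, so the floor supplies f₂ = 164 N of static friction (limit μ_s(m_A+m_B)g = 418.5 N, not exceeded).

f ≈ 164 N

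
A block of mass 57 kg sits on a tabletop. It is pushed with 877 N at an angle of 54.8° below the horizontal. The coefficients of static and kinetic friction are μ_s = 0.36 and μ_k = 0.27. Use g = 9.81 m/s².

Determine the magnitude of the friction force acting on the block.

f ≈ 344 N

Vertical equilibrium gives N = m g + P sin α = 1276 N.
The horizontal driving force is P cos α = 505.5 N, so equilibrium needs friction f = 505.5 N.
The static-friction limit is μ_s N = 459.3 N.
The required friction exceeds μ_s N, so the block moves and f = μ_k N = 344 N.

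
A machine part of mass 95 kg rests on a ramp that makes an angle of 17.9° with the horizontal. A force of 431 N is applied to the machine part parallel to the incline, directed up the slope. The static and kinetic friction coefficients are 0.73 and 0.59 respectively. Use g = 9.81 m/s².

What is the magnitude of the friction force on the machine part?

f ≈ 145 N (down the incline)

Normal force: N = m g cos θ = 95 × 9.81 × cos 17.9° = 886.8 N.
For equilibrium along the incline the friction force must supply f = m g sin θ − P = 286.4 − 431 = -144.6 N (positive meaning up-slope).
The static-friction ceiling is μ_s N = 0.73 × 886.8 = 647.4 N.
Since |-144.6| ≤ 647.4 N, no slip — friction simply equals what equilibrium demands.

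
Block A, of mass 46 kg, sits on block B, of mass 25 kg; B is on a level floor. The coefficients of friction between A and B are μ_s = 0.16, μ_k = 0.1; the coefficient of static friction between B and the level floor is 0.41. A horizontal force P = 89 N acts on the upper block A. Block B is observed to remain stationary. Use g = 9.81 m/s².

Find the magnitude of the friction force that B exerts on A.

Between the blocks, N₁ = m_A g = 451.3 N.
So the A–B interface can sustain at most μ_s N₁ = 72.2 N of static friction.
P = 89 N exceeds that limit, so A slips over B and the interface friction becomes kinetic: f₁ = μ_k N₁ = 0.1×451.3 = 45.1 N.
By Newton's third law B feels 45.1 N forward from A. With B stationary, the floor's static friction on B balances it: f₂ = 45.1 N (well within μ_s(m_A+m_B)g = 285.6 N).

f ≈ 45.1 N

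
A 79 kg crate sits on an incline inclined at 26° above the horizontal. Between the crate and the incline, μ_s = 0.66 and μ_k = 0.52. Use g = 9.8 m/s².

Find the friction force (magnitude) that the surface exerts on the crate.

f ≈ 339 N (up the incline)

Perpendicular to the surface, N = m g cos θ = 79·9.8·cos 26° = 695.8 N.
For equilibrium along the incline, friction must balance the weight component: f = m g sin θ = 339.4 N up the slope.
Maximum static friction available: μ_s N = 0.66 × 695.8 = 459.3 N.
Since |339.4| ≤ 459.3 N, no slip — friction simply equals what equilibrium demands.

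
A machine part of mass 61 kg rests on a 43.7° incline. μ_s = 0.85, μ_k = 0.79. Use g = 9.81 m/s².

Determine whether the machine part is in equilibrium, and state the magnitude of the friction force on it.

f ≈ 342 N

N = m g cos θ = 433 N.
Down-slope weight component: m g sin θ = 413 N.
μ_s N = 368 N.
413 > 368 N, so it slides; kinetic friction f = μ_k N = 0.79×433 = 342 N.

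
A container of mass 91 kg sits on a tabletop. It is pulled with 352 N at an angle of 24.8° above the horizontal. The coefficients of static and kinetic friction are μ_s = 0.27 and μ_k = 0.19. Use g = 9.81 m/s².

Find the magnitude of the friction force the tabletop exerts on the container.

Vertical equilibrium gives N = m g − P sin α = 745.1 N.
Horizontally, friction must balance P cos α = 319.5 N.
μ_s N = 0.27 × 745.1 = 201.2 N.
319.5 > 201.2 N → the container slides; f = μ_k N = 0.19×745.1 = 142 N.

f ≈ 142 N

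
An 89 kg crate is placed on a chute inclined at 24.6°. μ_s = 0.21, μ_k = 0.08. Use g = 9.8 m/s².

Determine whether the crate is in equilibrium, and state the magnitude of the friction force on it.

N = m g cos θ = 793 N.
Down-slope weight component: m g sin θ = 363 N.
μ_s N = 167 N.
363 > 167 N, so it slides; kinetic friction f = μ_k N = 0.08×793 = 63.4 N.

f ≈ 63.4 N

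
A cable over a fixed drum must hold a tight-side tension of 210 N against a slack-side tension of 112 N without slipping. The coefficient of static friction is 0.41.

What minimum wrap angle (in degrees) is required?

β_min ≈ 87.8°

T₂/T₁ = e^{μβ} → β = ln(T₂/T₁)/μ.
β = ln(210/112)/0.41 = 0.6286/0.41 = 1.533 rad.
In degrees: β = 1.533 × 180/π = 87.8°.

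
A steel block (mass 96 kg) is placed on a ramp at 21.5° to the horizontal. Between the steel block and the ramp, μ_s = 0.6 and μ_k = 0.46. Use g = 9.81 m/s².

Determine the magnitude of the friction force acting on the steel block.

f ≈ 345 N (up the incline)

Normal force: N = m g cos θ = 96 × 9.81 × cos 21.5° = 876.2 N.
For equilibrium along the incline, friction must balance the weight component: f = m g sin θ = 345.2 N up the slope.
Maximum static friction available: μ_s N = 0.6 × 876.2 = 525.7 N.
Since |345.2| ≤ 525.7 N, the steel block remains in static equilibrium and friction takes exactly the required value.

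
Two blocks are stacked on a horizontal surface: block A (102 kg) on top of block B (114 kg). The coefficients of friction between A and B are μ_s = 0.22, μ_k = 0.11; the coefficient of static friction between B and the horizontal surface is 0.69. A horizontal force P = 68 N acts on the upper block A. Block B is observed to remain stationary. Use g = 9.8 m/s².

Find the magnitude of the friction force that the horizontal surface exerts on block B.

Normal force at the A–B interface: N₁ = m_A g = 999.6 N.
So the A–B interface can sustain at most μ_s N₁ = 219.9 N of static friction.
Since P = 68 N ≤ 219.9 N, A does not slip on B; friction on A equals P = 68 N.
B experiences an equal 68 N forward from A (third law). B is in equilibrium, so the floor supplies f₂ = 68 N of static friction (limit μ_s(m_A+m_B)g = 1461 N, not exceeded).

f ≈ 68 N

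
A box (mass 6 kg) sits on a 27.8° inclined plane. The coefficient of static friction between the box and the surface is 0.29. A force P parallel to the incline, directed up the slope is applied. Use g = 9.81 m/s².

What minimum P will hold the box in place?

The box tends to slide down (tan θ > μ_s), so at the point of impending slip friction acts up-slope at its limit: f = μ_s N.
P is parallel to the surface, so N = m g cos θ = 52.1 N.
Along the incline: P + μ_s N = m g sin θ, so P = 27.5 − 0.29×52.1 = 12.4 N.

P_min ≈ 12.4 N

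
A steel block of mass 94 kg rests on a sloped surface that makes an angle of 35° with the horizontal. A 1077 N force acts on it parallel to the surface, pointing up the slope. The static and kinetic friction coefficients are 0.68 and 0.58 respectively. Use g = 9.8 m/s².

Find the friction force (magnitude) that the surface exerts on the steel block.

Perpendicular to the surface, N = m g cos θ = 94·9.8·cos 35° = 754.6 N.
Parallel to the incline, ΣF = 0 gives f = m g sin θ − P = 528.4 − 1077 = -548.6 N (up-slope positive).
Static friction can supply at most μ_s N = 513.1 N.
|-548.6| exceeds 513.1 N, so the steel block slips up-slope; friction is kinetic, f = μ_k N = 0.58×754.6 = 438 N.

f ≈ 438 N (down the incline)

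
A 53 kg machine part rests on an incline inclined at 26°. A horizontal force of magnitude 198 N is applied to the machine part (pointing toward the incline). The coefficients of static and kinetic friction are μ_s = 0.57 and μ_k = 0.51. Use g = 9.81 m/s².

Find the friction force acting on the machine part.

f ≈ 50 N (up the incline)

The horizontal push has a component P sin θ into the surface, so N = m g cos θ + P sin θ = 467.3 + 86.8 = 554.1 N.
Parallel to the incline: P cos θ − m g sin θ = 178 − 227.9 = -49.96 N; the friction needed to balance this is 49.96 N acting up the slope.
Maximum static friction: μ_s N = 0.57 × 554.1 = 315.8 N.
Since 49.96 N is within the 315.8 N limit, the machine part stays put and friction is exactly 50 N.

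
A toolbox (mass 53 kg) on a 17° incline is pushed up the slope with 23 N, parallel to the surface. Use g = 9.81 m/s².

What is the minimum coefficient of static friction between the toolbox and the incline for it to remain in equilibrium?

μ_s,min ≈ 0.259

N = m g cos θ = 497.2 N.
Friction must make up the shortfall along the incline: f = m g sin θ − P = 152 − 23 = 129 N.
At the threshold f = μ_s N, so μ_s,min = 129/497.2 = 0.259.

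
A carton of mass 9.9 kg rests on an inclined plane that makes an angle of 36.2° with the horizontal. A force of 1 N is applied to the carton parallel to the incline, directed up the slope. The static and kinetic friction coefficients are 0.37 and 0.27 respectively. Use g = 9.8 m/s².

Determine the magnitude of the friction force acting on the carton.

The normal reaction is N = m g cos θ = 78.29 N.
Parallel to the incline, ΣF = 0 gives f = m g sin θ − P = 57.3 − 1 = 56.3 N (up-slope positive).
The static-friction ceiling is μ_s N = 0.37 × 78.29 = 28.97 N.
Since |56.3| > 28.97 N, static friction cannot hold it; the carton slides down the incline and kinetic friction applies: f = μ_k N = 0.27 × 78.29 = 21.1 N.

f ≈ 21.1 N (up the incline)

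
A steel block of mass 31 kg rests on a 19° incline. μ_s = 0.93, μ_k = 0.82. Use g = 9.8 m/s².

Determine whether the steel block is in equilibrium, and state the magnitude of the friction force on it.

N = m g cos θ = 287 N.
Down-slope weight component: m g sin θ = 98.9 N.
μ_s N = 267 N.
98.9 ≤ 267 N, so it stays put; friction = 98.9 N.

f ≈ 98.9 N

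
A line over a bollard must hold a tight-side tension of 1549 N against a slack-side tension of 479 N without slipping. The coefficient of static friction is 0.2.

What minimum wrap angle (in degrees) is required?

β_min ≈ 336°

T₂/T₁ = e^{μβ} → β = ln(T₂/T₁)/μ.
β = ln(1549/479)/0.2 = 1.174/0.2 = 5.868 rad.
In degrees: β = 5.868 × 180/π = 336°.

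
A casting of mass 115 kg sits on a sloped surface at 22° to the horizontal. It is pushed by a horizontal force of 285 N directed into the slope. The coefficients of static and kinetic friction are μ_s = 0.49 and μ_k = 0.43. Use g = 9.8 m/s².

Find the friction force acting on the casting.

f ≈ 158 N (up the incline)

Resolve perpendicular to the incline: N = m g cos θ + P sin θ = 115×9.8×cos 22° + 285×sin 22° = 1152 N.
Parallel to the incline: P cos θ − m g sin θ = 264.2 − 422.2 = -157.9 N; the friction needed to balance this is 157.9 N acting up the slope.
The limit of static friction is μ_s N = 564.3 N.
Since 157.9 N is within the 564.3 N limit, the casting stays put and friction is exactly 158 N.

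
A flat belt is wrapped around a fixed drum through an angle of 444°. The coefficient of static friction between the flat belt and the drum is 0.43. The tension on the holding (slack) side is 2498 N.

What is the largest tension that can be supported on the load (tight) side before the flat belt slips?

T_max ≈ 69900 N

At impending slip the capstan equation gives T₂/T₁ = e^{μβ} with β in radians.
β = 444° × π/180 = 7.749 rad.
e^{μβ} = e^{0.43×7.749} = 28.
T₂ = T₁ · e^{μβ} = 2498 × 28 = 69900 N.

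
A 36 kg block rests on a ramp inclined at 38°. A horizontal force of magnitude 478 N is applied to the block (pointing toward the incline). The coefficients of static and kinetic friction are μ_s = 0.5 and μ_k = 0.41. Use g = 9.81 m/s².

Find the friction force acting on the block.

Resolve perpendicular to the incline: N = m g cos θ + P sin θ = 36×9.81×cos 38° + 478×sin 38° = 572.6 N.
Along the incline, the net driving force (taking up-slope positive) is P cos θ − m g sin θ = 376.7 − 217.4 = 159.2 N, so equilibrium requires friction f = -159.2 N (down-slope).
Maximum static friction: μ_s N = 0.5 × 572.6 = 286.3 N.
|f_req| = 159.2 ≤ 286.3 N → the block is in equilibrium; friction equals the required value.

f ≈ 159 N (down the incline)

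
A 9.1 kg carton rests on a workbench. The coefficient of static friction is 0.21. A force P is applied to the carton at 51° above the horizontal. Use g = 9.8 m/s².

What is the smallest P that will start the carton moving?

N = m g − P sin α (the pull lifts the carton).
At impending slip, P cos α = μ_s N = μ_s (m g − P sin α).
Solving: P (cos α + μ_s sin α) = μ_s m g → P = 0.21×89.2/(cos 51° + 0.21 sin 51°) = 18.7/0.7925 = 23.6 N.

P ≈ 23.6 N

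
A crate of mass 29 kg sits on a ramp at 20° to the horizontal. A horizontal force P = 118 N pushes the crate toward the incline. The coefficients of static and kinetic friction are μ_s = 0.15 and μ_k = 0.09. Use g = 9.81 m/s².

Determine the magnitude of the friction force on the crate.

Resolve perpendicular to the incline: N = m g cos θ + P sin θ = 29×9.81×cos 20° + 118×sin 20° = 307.7 N.
Parallel to the incline: P cos θ − m g sin θ = 110.9 − 97.3 = 13.58 N; the friction needed to balance this is 13.58 N acting down the slope.
Maximum static friction: μ_s N = 0.15 × 307.7 = 46.15 N.
|f_req| = 13.58 ≤ 46.15 N → the crate is in equilibrium; friction equals the required value.

f ≈ 13.6 N (down the incline)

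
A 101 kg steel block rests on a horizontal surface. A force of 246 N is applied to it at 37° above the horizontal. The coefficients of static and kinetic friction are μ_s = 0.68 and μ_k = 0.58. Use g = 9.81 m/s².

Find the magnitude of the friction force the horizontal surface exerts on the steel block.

The vertical component of P reduces the normal force: N = m g − P sin α = 990.8 − 148 = 842.8 N.
For equilibrium, f = P cos α = 246×cos 37° = 196.5 N.
The static-friction limit is μ_s N = 573.1 N.
196.5 ≤ 573.1 N → static; friction equals the required 196 N.

f ≈ 196 N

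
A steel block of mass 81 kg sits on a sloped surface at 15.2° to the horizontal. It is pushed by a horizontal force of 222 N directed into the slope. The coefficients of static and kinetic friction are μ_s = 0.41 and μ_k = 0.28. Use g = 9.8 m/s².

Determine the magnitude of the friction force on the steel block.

The horizontal push has a component P sin θ into the surface, so N = m g cos θ + P sin θ = 766 + 58.21 = 824.2 N.
Parallel to the incline: P cos θ − m g sin θ = 214.2 − 208.1 = 6.108 N; the friction needed to balance this is 6.108 N acting down the slope.
The limit of static friction is μ_s N = 337.9 N.
|f_req| = 6.108 ≤ 337.9 N → the steel block is in equilibrium; friction equals the required value.

f ≈ 6.11 N (down the incline)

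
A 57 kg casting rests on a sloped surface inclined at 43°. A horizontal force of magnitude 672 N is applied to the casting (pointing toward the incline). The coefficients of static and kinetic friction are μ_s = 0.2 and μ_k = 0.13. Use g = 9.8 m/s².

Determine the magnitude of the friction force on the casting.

f ≈ 111 N (down the incline)

Normal direction: N = m g cos θ + P sin θ = 866.8 N.
Parallel to the incline: P cos θ − m g sin θ = 491.5 − 381 = 110.5 N; the friction needed to balance this is 110.5 N acting down the slope.
Maximum static friction: μ_s N = 0.2 × 866.8 = 173.4 N.
|f_req| = 110.5 ≤ 173.4 N → the casting is in equilibrium; friction equals the required value.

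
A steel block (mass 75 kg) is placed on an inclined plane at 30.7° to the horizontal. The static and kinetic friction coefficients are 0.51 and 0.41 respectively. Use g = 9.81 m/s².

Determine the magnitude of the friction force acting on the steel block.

Perpendicular to the surface, N = m g cos θ = 75·9.81·cos 30.7° = 632.6 N.
For equilibrium along the incline, friction must balance the weight component: f = m g sin θ = 375.6 N up the slope.
Static friction can supply at most μ_s N = 322.6 N.
|375.6| exceeds 322.6 N, so the steel block slips down-slope; friction is kinetic, f = μ_k N = 0.41×632.6 = 259 N.

f ≈ 259 N (up the incline)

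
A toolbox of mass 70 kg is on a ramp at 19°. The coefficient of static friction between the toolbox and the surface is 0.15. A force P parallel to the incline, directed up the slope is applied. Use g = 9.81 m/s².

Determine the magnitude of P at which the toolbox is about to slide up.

At impending motion up the slope, friction acts down-slope at its limit: f = μ_s N.
P is parallel to the surface, so N = m g cos θ = 649 N.
Along the incline: P = m g sin θ + μ_s N = 224 + 0.15×649 = 321 N.

P ≈ 321 N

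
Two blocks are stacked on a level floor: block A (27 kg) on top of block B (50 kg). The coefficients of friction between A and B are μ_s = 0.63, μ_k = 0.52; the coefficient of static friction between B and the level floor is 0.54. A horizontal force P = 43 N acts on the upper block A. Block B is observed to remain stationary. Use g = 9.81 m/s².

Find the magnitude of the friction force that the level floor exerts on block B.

f ≈ 43 N

The normal force B exerts on A is simply A's weight, N₁ = 264.9 N.
Maximum static friction on A from B: μ_s N₁ = 0.63×264.9 = 166.9 N.
Since P = 43 N ≤ 166.9 N, A does not slip on B; friction on A equals P = 43 N.
B experiences an equal 43 N forward from A (third law). B is in equilibrium, so the floor supplies f₂ = 43 N of static friction (limit μ_s(m_A+m_B)g = 407.9 N, not exceeded).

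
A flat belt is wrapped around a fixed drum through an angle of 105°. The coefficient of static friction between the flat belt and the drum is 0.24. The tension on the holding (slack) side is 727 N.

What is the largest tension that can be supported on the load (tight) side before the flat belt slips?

T_max ≈ 1130 N

At impending slip the capstan equation gives T₂/T₁ = e^{μβ} with β in radians.
β = 105° × π/180 = 1.833 rad.
e^{μβ} = e^{0.24×1.833} = 1.552.
T₂ = T₁ · e^{μβ} = 727 × 1.552 = 1130 N.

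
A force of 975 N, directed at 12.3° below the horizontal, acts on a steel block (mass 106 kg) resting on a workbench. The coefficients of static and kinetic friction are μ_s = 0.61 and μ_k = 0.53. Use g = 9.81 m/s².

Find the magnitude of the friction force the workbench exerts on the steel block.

f ≈ 661 N

N = m g + P sin α = 1040 + 975×sin 12.3° = 1248 N.
The horizontal driving force is P cos α = 952.6 N, so equilibrium needs friction f = 952.6 N.
The static-friction limit is μ_s N = 761 N.
The required friction exceeds μ_s N, so the steel block moves and f = μ_k N = 661 N.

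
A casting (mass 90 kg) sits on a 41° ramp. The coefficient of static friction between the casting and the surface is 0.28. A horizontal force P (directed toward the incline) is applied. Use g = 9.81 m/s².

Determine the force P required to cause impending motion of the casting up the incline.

At impending motion up the slope, friction acts down-slope at its limit: f = μ_s N.
Perpendicular to the incline: N = m g cos θ + P sin θ.
Along the incline: P cos θ = m g sin θ + μ_s N = m g sin θ + μ_s (m g cos θ + P sin θ).
Solving, P (cos θ − μ_s sin θ) = m g (sin θ + μ_s cos θ), so P = 90×9.81×(sin 41° + 0.28 cos 41°)/(cos 41° − 0.28 sin 41°) = 883×0.8674/0.571 = 1340 N.

P ≈ 1340 N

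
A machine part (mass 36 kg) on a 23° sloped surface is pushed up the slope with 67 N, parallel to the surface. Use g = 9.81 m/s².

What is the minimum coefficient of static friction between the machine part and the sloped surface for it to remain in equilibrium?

μ_s,min ≈ 0.218

N = m g cos θ = 325.1 N.
Friction must make up the shortfall along the incline: f = m g sin θ − P = 138 − 67 = 70.99 N.
At the threshold f = μ_s N, so μ_s,min = 70.99/325.1 = 0.218.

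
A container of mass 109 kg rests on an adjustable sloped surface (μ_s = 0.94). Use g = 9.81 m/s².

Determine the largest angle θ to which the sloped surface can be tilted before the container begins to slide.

At the slip threshold, m g sin θ = μ_s · m g cos θ, so tan θ = μ_s.
θ_max = arctan(0.94) = 43.2°.

θ_max ≈ 43.2°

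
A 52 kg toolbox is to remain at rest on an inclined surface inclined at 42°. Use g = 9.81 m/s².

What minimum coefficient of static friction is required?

At the slip threshold m g sin θ = μ_s m g cos θ, so μ_s,min = tan θ.
μ_s,min = tan 42° = 0.9.

μ_s,min ≈ 0.9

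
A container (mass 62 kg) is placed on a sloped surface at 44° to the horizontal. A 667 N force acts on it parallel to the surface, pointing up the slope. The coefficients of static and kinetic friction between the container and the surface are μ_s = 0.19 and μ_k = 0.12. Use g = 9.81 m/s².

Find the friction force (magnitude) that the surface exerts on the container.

Normal force: N = m g cos θ = 62 × 9.81 × cos 44° = 437.5 N.
Parallel to the incline, ΣF = 0 gives f = m g sin θ − P = 422.5 − 667 = -244.5 N (up-slope positive).
The static-friction ceiling is μ_s N = 0.19 × 437.5 = 83.13 N.
|-244.5| exceeds 83.13 N, so the container slips up-slope; friction is kinetic, f = μ_k N = 0.12×437.5 = 52.5 N.

f ≈ 52.5 N (down the incline)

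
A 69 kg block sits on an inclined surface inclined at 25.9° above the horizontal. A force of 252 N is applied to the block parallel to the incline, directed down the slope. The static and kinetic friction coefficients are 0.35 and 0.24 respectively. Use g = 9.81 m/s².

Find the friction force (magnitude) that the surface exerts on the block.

The normal reaction is N = m g cos θ = 608.9 N.
Parallel to the incline, ΣF = 0 gives f = m g sin θ + P = 295.7 + 252 = 547.7 N (up-slope positive).
Static friction can supply at most μ_s N = 213.1 N.
|547.7| exceeds 213.1 N, so the block slips down-slope; friction is kinetic, f = μ_k N = 0.24×608.9 = 146 N.

f ≈ 146 N (up the incline)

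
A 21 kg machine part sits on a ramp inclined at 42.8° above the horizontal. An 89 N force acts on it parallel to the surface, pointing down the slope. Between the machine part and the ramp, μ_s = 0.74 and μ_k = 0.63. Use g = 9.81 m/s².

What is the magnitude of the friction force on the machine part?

The normal reaction is N = m g cos θ = 151.2 N.
For equilibrium along the incline the friction force must supply f = m g sin θ + P = 140 + 89 = 229 N (positive meaning up-slope).
Static friction can supply at most μ_s N = 111.9 N.
Since |229| > 111.9 N, static friction cannot hold it; the machine part slides down the incline and kinetic friction applies: f = μ_k N = 0.63 × 151.2 = 95.2 N.

f ≈ 95.2 N (up the incline)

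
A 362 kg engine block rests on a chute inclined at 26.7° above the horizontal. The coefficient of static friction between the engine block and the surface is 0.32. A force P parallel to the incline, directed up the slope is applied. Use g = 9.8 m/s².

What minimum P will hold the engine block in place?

P_min ≈ 580 N

The engine block tends to slide down (tan θ > μ_s), so at the point of impending slip friction acts up-slope at its limit: f = μ_s N.
P is parallel to the surface, so N = m g cos θ = 3170 N.
Along the incline: P + μ_s N = m g sin θ, so P = 1590 − 0.32×3170 = 580 N.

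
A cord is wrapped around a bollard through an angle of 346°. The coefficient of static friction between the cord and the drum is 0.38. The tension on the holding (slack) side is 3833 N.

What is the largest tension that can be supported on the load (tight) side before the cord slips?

T_max ≈ 38000 N

At impending slip the capstan equation gives T₂/T₁ = e^{μβ} with β in radians.
β = 346° × π/180 = 6.039 rad.
e^{μβ} = e^{0.38×6.039} = 9.922.
T₂ = T₁ · e^{μβ} = 3833 × 9.922 = 38000 N.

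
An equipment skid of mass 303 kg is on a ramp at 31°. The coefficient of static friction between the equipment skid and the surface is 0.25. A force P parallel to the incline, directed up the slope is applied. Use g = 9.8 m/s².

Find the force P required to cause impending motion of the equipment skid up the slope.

P ≈ 2170 N

At impending motion up the slope, friction acts down-slope at its limit: f = μ_s N.
P is parallel to the surface, so N = m g cos θ = 2550 N.
Along the incline: P = m g sin θ + μ_s N = 1530 + 0.25×2550 = 2170 N.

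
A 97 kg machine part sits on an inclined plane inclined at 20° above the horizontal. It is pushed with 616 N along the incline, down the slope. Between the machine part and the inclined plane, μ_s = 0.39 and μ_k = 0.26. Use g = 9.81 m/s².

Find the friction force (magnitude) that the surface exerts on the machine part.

Perpendicular to the surface, N = m g cos θ = 97·9.81·cos 20° = 894.2 N.
Parallel to the incline, ΣF = 0 gives f = m g sin θ + P = 325.5 + 616 = 941.5 N (up-slope positive).
Maximum static friction available: μ_s N = 0.39 × 894.2 = 348.7 N.
|941.5| exceeds 348.7 N, so the machine part slips down-slope; friction is kinetic, f = μ_k N = 0.26×894.2 = 232 N.

f ≈ 232 N (up the incline)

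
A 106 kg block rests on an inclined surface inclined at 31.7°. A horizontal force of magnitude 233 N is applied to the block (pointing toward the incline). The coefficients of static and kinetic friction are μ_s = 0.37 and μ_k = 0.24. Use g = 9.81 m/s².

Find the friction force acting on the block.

f ≈ 348 N (up the incline)

The horizontal push has a component P sin θ into the surface, so N = m g cos θ + P sin θ = 884.7 + 122.4 = 1007 N.
Parallel to the incline: P cos θ − m g sin θ = 198.2 − 546.4 = -348.2 N; the friction needed to balance this is 348.2 N acting up the slope.
The limit of static friction is μ_s N = 372.6 N.
|f_req| = 348.2 ≤ 372.6 N → the block is in equilibrium; friction equals the required value.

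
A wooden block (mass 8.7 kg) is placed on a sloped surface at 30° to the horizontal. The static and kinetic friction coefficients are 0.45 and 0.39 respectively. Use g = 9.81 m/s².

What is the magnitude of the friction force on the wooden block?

Perpendicular to the surface, N = m g cos θ = 8.7·9.81·cos 30° = 73.91 N.
Along the slope the weight component is m g sin θ = 42.67 N; friction must supply exactly this, acting up-slope.
The static-friction ceiling is μ_s N = 0.45 × 73.91 = 33.26 N.
Since |42.67| > 33.26 N, static friction cannot hold it; the wooden block slides down the incline and kinetic friction applies: f = μ_k N = 0.39 × 73.91 = 28.8 N.

f ≈ 28.8 N (up the incline)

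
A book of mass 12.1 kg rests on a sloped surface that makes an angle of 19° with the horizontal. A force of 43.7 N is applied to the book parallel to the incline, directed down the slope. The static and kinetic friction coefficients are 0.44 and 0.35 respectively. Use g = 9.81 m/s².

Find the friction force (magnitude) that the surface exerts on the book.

The normal reaction is N = m g cos θ = 112.2 N.
Parallel to the incline, ΣF = 0 gives f = m g sin θ + P = 38.65 + 43.7 = 82.35 N (up-slope positive).
Static friction can supply at most μ_s N = 49.38 N.
|82.35| exceeds 49.38 N, so the book slips down-slope; friction is kinetic, f = μ_k N = 0.35×112.2 = 39.3 N.

f ≈ 39.3 N (up the incline)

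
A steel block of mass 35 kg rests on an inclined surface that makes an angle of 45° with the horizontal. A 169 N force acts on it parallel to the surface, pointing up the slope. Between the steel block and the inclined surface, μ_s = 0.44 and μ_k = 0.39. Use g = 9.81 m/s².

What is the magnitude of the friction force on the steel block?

Normal force: N = m g cos θ = 35 × 9.81 × cos 45° = 242.8 N.
Parallel to the incline, ΣF = 0 gives f = m g sin θ − P = 242.8 − 169 = 73.79 N (up-slope positive).
The static-friction ceiling is μ_s N = 0.44 × 242.8 = 106.8 N.
Since |73.79| ≤ 106.8 N, static friction is sufficient; f equals the required value, not μ_s N.

f ≈ 73.8 N (up the incline)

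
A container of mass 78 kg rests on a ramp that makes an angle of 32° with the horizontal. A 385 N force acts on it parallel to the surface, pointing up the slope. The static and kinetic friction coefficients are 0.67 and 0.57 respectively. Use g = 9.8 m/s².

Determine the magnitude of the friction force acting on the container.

Normal force: N = m g cos θ = 78 × 9.8 × cos 32° = 648.2 N.
The friction needed for equilibrium is m g sin θ − P = 405.1 − 385 = 20.07 N, measured positive up-slope.
Static friction can supply at most μ_s N = 434.3 N.
Since |20.07| ≤ 434.3 N, no slip — friction simply equals what equilibrium demands.

f ≈ 20.1 N (up the incline)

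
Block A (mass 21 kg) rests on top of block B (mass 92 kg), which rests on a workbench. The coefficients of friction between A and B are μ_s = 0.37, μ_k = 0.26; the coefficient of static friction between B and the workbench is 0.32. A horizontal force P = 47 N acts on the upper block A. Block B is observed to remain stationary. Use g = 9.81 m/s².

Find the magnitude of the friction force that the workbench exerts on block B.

f ≈ 47 N

The normal force B exerts on A is simply A's weight, N₁ = 206 N.
So the A–B interface can sustain at most μ_s N₁ = 76.22 N of static friction.
Since P = 47 N ≤ 76.22 N, A does not slip on B; friction on A equals P = 47 N.
B experiences an equal 47 N forward from A (third law). B is in equilibrium, so the floor supplies f₂ = 47 N of static friction (limit μ_s(m_A+m_B)g = 354.7 N, not exceeded).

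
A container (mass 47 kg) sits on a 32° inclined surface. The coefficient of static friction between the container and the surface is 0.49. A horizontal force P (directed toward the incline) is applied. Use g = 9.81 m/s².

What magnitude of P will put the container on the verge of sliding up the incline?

P ≈ 741 N

At impending motion up the slope, friction acts down-slope at its limit: f = μ_s N.
Perpendicular to the incline: N = m g cos θ + P sin θ.
Along the incline: P cos θ = m g sin θ + μ_s N = m g sin θ + μ_s (m g cos θ + P sin θ).
Solving, P (cos θ − μ_s sin θ) = m g (sin θ + μ_s cos θ), so P = 47×9.81×(sin 32° + 0.49 cos 32°)/(cos 32° − 0.49 sin 32°) = 461×0.9455/0.5884 = 741 N.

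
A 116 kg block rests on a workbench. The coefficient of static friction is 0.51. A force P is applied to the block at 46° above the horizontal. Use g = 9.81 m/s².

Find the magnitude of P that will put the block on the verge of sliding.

N = m g − P sin α (the pull lifts the block).
At impending slip, P cos α = μ_s N = μ_s (m g − P sin α).
Solving: P (cos α + μ_s sin α) = μ_s m g → P = 0.51×1140/(cos 46° + 0.51 sin 46°) = 580/1.062 = 547 N.

P ≈ 547 N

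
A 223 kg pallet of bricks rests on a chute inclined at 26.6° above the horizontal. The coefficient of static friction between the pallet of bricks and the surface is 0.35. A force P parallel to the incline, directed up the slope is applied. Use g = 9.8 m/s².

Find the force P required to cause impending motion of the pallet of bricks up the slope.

At impending motion up the slope, friction acts down-slope at its limit: f = μ_s N.
P is parallel to the surface, so N = m g cos θ = 1950 N.
Along the incline: P = m g sin θ + μ_s N = 979 + 0.35×1950 = 1660 N.

P ≈ 1660 N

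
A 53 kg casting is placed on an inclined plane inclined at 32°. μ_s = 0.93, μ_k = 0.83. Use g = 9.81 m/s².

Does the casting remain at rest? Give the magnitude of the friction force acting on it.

N = m g cos θ = 441 N.
Down-slope weight component: m g sin θ = 276 N.
μ_s N = 410 N.
276 ≤ 410 N, so it stays put; friction = 276 N.

f ≈ 276 N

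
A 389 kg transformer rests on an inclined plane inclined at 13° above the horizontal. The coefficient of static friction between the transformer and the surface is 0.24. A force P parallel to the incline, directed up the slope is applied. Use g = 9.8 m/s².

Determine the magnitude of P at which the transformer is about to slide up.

At impending motion up the slope, friction acts down-slope at its limit: f = μ_s N.
P is parallel to the surface, so N = m g cos θ = 3710 N.
Along the incline: P = m g sin θ + μ_s N = 858 + 0.24×3710 = 1750 N.

P ≈ 1750 N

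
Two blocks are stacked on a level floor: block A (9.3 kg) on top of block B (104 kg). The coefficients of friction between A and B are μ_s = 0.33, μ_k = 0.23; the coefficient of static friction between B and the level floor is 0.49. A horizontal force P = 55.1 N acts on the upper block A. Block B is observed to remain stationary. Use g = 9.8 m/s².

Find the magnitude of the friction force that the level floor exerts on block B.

Between the blocks, N₁ = m_A g = 91.14 N.
Maximum static friction on A from B: μ_s N₁ = 0.33×91.14 = 30.08 N.
Since P = 55.1 N > 30.08 N, A slides on B; the A–B friction is kinetic: f₁ = μ_k N₁ = 0.23×91.14 = 21 N.
B experiences an equal 21 N forward from A (third law). B is in equilibrium, so the floor supplies f₂ = 21 N of static friction (limit μ_s(m_A+m_B)g = 544.1 N, not exceeded).

f ≈ 21 N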